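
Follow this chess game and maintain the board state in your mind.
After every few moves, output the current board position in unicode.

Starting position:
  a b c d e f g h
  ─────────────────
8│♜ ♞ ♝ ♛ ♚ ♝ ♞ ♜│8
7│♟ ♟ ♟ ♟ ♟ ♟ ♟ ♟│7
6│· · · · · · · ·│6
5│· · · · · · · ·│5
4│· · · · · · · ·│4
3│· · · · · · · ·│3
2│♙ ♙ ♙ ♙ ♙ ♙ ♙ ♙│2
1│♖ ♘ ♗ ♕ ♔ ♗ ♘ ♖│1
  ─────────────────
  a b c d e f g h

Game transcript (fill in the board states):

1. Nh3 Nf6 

  a b c d e f g h
  ─────────────────
8│♜ ♞ ♝ ♛ ♚ ♝ · ♜│8
7│♟ ♟ ♟ ♟ ♟ ♟ ♟ ♟│7
6│· · · · · ♞ · ·│6
5│· · · · · · · ·│5
4│· · · · · · · ·│4
3│· · · · · · · ♘│3
2│♙ ♙ ♙ ♙ ♙ ♙ ♙ ♙│2
1│♖ ♘ ♗ ♕ ♔ ♗ · ♖│1
  ─────────────────
  a b c d e f g h

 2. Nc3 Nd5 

  a b c d e f g h
  ─────────────────
8│♜ ♞ ♝ ♛ ♚ ♝ · ♜│8
7│♟ ♟ ♟ ♟ ♟ ♟ ♟ ♟│7
6│· · · · · · · ·│6
5│· · · ♞ · · · ·│5
4│· · · · · · · ·│4
3│· · ♘ · · · · ♘│3
2│♙ ♙ ♙ ♙ ♙ ♙ ♙ ♙│2
1│♖ · ♗ ♕ ♔ ♗ · ♖│1
  ─────────────────
  a b c d e f g h

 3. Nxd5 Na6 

  a b c d e f g h
  ─────────────────
8│♜ · ♝ ♛ ♚ ♝ · ♜│8
7│♟ ♟ ♟ ♟ ♟ ♟ ♟ ♟│7
6│♞ · · · · · · ·│6
5│· · · ♘ · · · ·│5
4│· · · · · · · ·│4
3│· · · · · · · ♘│3
2│♙ ♙ ♙ ♙ ♙ ♙ ♙ ♙│2
1│♖ · ♗ ♕ ♔ ♗ · ♖│1
  ─────────────────
  a b c d e f g h



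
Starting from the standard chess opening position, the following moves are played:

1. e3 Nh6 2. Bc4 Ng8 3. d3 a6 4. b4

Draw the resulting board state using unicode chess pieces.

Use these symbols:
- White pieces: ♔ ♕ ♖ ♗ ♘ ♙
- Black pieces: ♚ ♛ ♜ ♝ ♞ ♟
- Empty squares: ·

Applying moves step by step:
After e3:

♜ ♞ ♝ ♛ ♚ ♝ ♞ ♜
♟ ♟ ♟ ♟ ♟ ♟ ♟ ♟
· · · · · · · ·
· · · · · · · ·
· · · · · · · ·
· · · · ♙ · · ·
♙ ♙ ♙ ♙ · ♙ ♙ ♙
♖ ♘ ♗ ♕ ♔ ♗ ♘ ♖


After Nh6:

♜ ♞ ♝ ♛ ♚ ♝ · ♜
♟ ♟ ♟ ♟ ♟ ♟ ♟ ♟
· · · · · · · ♞
· · · · · · · ·
· · · · · · · ·
· · · · ♙ · · ·
♙ ♙ ♙ ♙ · ♙ ♙ ♙
♖ ♘ ♗ ♕ ♔ ♗ ♘ ♖


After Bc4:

♜ ♞ ♝ ♛ ♚ ♝ · ♜
♟ ♟ ♟ ♟ ♟ ♟ ♟ ♟
· · · · · · · ♞
· · · · · · · ·
· · ♗ · · · · ·
· · · · ♙ · · ·
♙ ♙ ♙ ♙ · ♙ ♙ ♙
♖ ♘ ♗ ♕ ♔ · ♘ ♖


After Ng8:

♜ ♞ ♝ ♛ ♚ ♝ ♞ ♜
♟ ♟ ♟ ♟ ♟ ♟ ♟ ♟
· · · · · · · ·
· · · · · · · ·
· · ♗ · · · · ·
· · · · ♙ · · ·
♙ ♙ ♙ ♙ · ♙ ♙ ♙
♖ ♘ ♗ ♕ ♔ · ♘ ♖


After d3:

♜ ♞ ♝ ♛ ♚ ♝ ♞ ♜
♟ ♟ ♟ ♟ ♟ ♟ ♟ ♟
· · · · · · · ·
· · · · · · · ·
· · ♗ · · · · ·
· · · ♙ ♙ · · ·
♙ ♙ ♙ · · ♙ ♙ ♙
♖ ♘ ♗ ♕ ♔ · ♘ ♖


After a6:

♜ ♞ ♝ ♛ ♚ ♝ ♞ ♜
· ♟ ♟ ♟ ♟ ♟ ♟ ♟
♟ · · · · · · ·
· · · · · · · ·
· · ♗ · · · · ·
· · · ♙ ♙ · · ·
♙ ♙ ♙ · · ♙ ♙ ♙
♖ ♘ ♗ ♕ ♔ · ♘ ♖


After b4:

♜ ♞ ♝ ♛ ♚ ♝ ♞ ♜
· ♟ ♟ ♟ ♟ ♟ ♟ ♟
♟ · · · · · · ·
· · · · · · · ·
· ♙ ♗ · · · · ·
· · · ♙ ♙ · · ·
♙ · ♙ · · ♙ ♙ ♙
♖ ♘ ♗ ♕ ♔ · ♘ ♖



  a b c d e f g h
  ─────────────────
8│♜ ♞ ♝ ♛ ♚ ♝ ♞ ♜│8
7│· ♟ ♟ ♟ ♟ ♟ ♟ ♟│7
6│♟ · · · · · · ·│6
5│· · · · · · · ·│5
4│· ♙ ♗ · · · · ·│4
3│· · · ♙ ♙ · · ·│3
2│♙ · ♙ · · ♙ ♙ ♙│2
1│♖ ♘ ♗ ♕ ♔ · ♘ ♖│1
  ─────────────────
  a b c d e f g h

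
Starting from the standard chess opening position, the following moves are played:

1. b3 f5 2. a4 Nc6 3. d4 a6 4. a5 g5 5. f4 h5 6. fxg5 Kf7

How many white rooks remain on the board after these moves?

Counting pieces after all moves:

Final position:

  a b c d e f g h
  ─────────────────
8│♜ · ♝ ♛ · ♝ ♞ ♜│8
7│· ♟ ♟ ♟ ♟ ♚ · ·│7
6│♟ · ♞ · · · · ·│6
5│♙ · · · · ♟ ♙ ♟│5
4│· · · ♙ · · · ·│4
3│· ♙ · · · · · ·│3
2│· · ♙ · ♙ · ♙ ♙│2
1│♖ ♘ ♗ ♕ ♔ ♗ ♘ ♖│1
  ─────────────────
  a b c d e f g h


2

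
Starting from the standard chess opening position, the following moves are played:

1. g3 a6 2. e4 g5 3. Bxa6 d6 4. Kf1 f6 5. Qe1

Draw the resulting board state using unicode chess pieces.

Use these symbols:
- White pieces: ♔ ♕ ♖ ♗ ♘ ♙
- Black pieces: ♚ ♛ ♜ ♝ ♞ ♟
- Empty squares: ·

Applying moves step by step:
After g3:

♜ ♞ ♝ ♛ ♚ ♝ ♞ ♜
♟ ♟ ♟ ♟ ♟ ♟ ♟ ♟
· · · · · · · ·
· · · · · · · ·
· · · · · · · ·
· · · · · · ♙ ·
♙ ♙ ♙ ♙ ♙ ♙ · ♙
♖ ♘ ♗ ♕ ♔ ♗ ♘ ♖


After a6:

♜ ♞ ♝ ♛ ♚ ♝ ♞ ♜
· ♟ ♟ ♟ ♟ ♟ ♟ ♟
♟ · · · · · · ·
· · · · · · · ·
· · · · · · · ·
· · · · · · ♙ ·
♙ ♙ ♙ ♙ ♙ ♙ · ♙
♖ ♘ ♗ ♕ ♔ ♗ ♘ ♖


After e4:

♜ ♞ ♝ ♛ ♚ ♝ ♞ ♜
· ♟ ♟ ♟ ♟ ♟ ♟ ♟
♟ · · · · · · ·
· · · · · · · ·
· · · · ♙ · · ·
· · · · · · ♙ ·
♙ ♙ ♙ ♙ · ♙ · ♙
♖ ♘ ♗ ♕ ♔ ♗ ♘ ♖


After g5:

♜ ♞ ♝ ♛ ♚ ♝ ♞ ♜
· ♟ ♟ ♟ ♟ ♟ · ♟
♟ · · · · · · ·
· · · · · · ♟ ·
· · · · ♙ · · ·
· · · · · · ♙ ·
♙ ♙ ♙ ♙ · ♙ · ♙
♖ ♘ ♗ ♕ ♔ ♗ ♘ ♖


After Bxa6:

♜ ♞ ♝ ♛ ♚ ♝ ♞ ♜
· ♟ ♟ ♟ ♟ ♟ · ♟
♗ · · · · · · ·
· · · · · · ♟ ·
· · · · ♙ · · ·
· · · · · · ♙ ·
♙ ♙ ♙ ♙ · ♙ · ♙
♖ ♘ ♗ ♕ ♔ · ♘ ♖


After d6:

♜ ♞ ♝ ♛ ♚ ♝ ♞ ♜
· ♟ ♟ · ♟ ♟ · ♟
♗ · · ♟ · · · ·
· · · · · · ♟ ·
· · · · ♙ · · ·
· · · · · · ♙ ·
♙ ♙ ♙ ♙ · ♙ · ♙
♖ ♘ ♗ ♕ ♔ · ♘ ♖


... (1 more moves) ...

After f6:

♜ ♞ ♝ ♛ ♚ ♝ ♞ ♜
· ♟ ♟ · ♟ · · ♟
♗ · · ♟ · ♟ · ·
· · · · · · ♟ ·
· · · · ♙ · · ·
· · · · · · ♙ ·
♙ ♙ ♙ ♙ · ♙ · ♙
♖ ♘ ♗ ♕ · ♔ ♘ ♖


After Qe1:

♜ ♞ ♝ ♛ ♚ ♝ ♞ ♜
· ♟ ♟ · ♟ · · ♟
♗ · · ♟ · ♟ · ·
· · · · · · ♟ ·
· · · · ♙ · · ·
· · · · · · ♙ ·
♙ ♙ ♙ ♙ · ♙ · ♙
♖ ♘ ♗ · ♕ ♔ ♘ ♖



  a b c d e f g h
  ─────────────────
8│♜ ♞ ♝ ♛ ♚ ♝ ♞ ♜│8
7│· ♟ ♟ · ♟ · · ♟│7
6│♗ · · ♟ · ♟ · ·│6
5│· · · · · · ♟ ·│5
4│· · · · ♙ · · ·│4
3│· · · · · · ♙ ·│3
2│♙ ♙ ♙ ♙ · ♙ · ♙│2
1│♖ ♘ ♗ · ♕ ♔ ♘ ♖│1
  ─────────────────
  a b c d e f g h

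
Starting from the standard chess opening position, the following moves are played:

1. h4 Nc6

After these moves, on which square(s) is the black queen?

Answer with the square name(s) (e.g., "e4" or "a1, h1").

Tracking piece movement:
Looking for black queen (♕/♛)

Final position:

  a b c d e f g h
  ─────────────────
8│♜ · ♝ ♛ ♚ ♝ ♞ ♜│8
7│♟ ♟ ♟ ♟ ♟ ♟ ♟ ♟│7
6│· · ♞ · · · · ·│6
5│· · · · · · · ·│5
4│· · · · · · · ♙│4
3│· · · · · · · ·│3
2│♙ ♙ ♙ ♙ ♙ ♙ ♙ ·│2
1│♖ ♘ ♗ ♕ ♔ ♗ ♘ ♖│1
  ─────────────────
  a b c d e f g h


d8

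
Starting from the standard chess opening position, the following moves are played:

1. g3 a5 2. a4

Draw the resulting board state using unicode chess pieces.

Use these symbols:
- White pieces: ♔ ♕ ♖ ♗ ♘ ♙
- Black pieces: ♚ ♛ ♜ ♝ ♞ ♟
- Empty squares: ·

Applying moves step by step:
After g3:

♜ ♞ ♝ ♛ ♚ ♝ ♞ ♜
♟ ♟ ♟ ♟ ♟ ♟ ♟ ♟
· · · · · · · ·
· · · · · · · ·
· · · · · · · ·
· · · · · · ♙ ·
♙ ♙ ♙ ♙ ♙ ♙ · ♙
♖ ♘ ♗ ♕ ♔ ♗ ♘ ♖


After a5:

♜ ♞ ♝ ♛ ♚ ♝ ♞ ♜
· ♟ ♟ ♟ ♟ ♟ ♟ ♟
· · · · · · · ·
♟ · · · · · · ·
· · · · · · · ·
· · · · · · ♙ ·
♙ ♙ ♙ ♙ ♙ ♙ · ♙
♖ ♘ ♗ ♕ ♔ ♗ ♘ ♖


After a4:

♜ ♞ ♝ ♛ ♚ ♝ ♞ ♜
· ♟ ♟ ♟ ♟ ♟ ♟ ♟
· · · · · · · ·
♟ · · · · · · ·
♙ · · · · · · ·
· · · · · · ♙ ·
· ♙ ♙ ♙ ♙ ♙ · ♙
♖ ♘ ♗ ♕ ♔ ♗ ♘ ♖



  a b c d e f g h
  ─────────────────
8│♜ ♞ ♝ ♛ ♚ ♝ ♞ ♜│8
7│· ♟ ♟ ♟ ♟ ♟ ♟ ♟│7
6│· · · · · · · ·│6
5│♟ · · · · · · ·│5
4│♙ · · · · · · ·│4
3│· · · · · · ♙ ·│3
2│· ♙ ♙ ♙ ♙ ♙ · ♙│2
1│♖ ♘ ♗ ♕ ♔ ♗ ♘ ♖│1
  ─────────────────
  a b c d e f g h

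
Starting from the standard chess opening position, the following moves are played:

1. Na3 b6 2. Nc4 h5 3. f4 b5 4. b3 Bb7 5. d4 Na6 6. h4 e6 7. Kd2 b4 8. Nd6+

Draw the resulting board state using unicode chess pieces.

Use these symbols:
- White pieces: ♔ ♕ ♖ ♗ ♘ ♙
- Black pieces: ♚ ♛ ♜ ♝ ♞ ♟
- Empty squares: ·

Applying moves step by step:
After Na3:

♜ ♞ ♝ ♛ ♚ ♝ ♞ ♜
♟ ♟ ♟ ♟ ♟ ♟ ♟ ♟
· · · · · · · ·
· · · · · · · ·
· · · · · · · ·
♘ · · · · · · ·
♙ ♙ ♙ ♙ ♙ ♙ ♙ ♙
♖ · ♗ ♕ ♔ ♗ ♘ ♖


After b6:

♜ ♞ ♝ ♛ ♚ ♝ ♞ ♜
♟ · ♟ ♟ ♟ ♟ ♟ ♟
· ♟ · · · · · ·
· · · · · · · ·
· · · · · · · ·
♘ · · · · · · ·
♙ ♙ ♙ ♙ ♙ ♙ ♙ ♙
♖ · ♗ ♕ ♔ ♗ ♘ ♖


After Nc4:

♜ ♞ ♝ ♛ ♚ ♝ ♞ ♜
♟ · ♟ ♟ ♟ ♟ ♟ ♟
· ♟ · · · · · ·
· · · · · · · ·
· · ♘ · · · · ·
· · · · · · · ·
♙ ♙ ♙ ♙ ♙ ♙ ♙ ♙
♖ · ♗ ♕ ♔ ♗ ♘ ♖


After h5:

♜ ♞ ♝ ♛ ♚ ♝ ♞ ♜
♟ · ♟ ♟ ♟ ♟ ♟ ·
· ♟ · · · · · ·
· · · · · · · ♟
· · ♘ · · · · ·
· · · · · · · ·
♙ ♙ ♙ ♙ ♙ ♙ ♙ ♙
♖ · ♗ ♕ ♔ ♗ ♘ ♖


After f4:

♜ ♞ ♝ ♛ ♚ ♝ ♞ ♜
♟ · ♟ ♟ ♟ ♟ ♟ ·
· ♟ · · · · · ·
· · · · · · · ♟
· · ♘ · · ♙ · ·
· · · · · · · ·
♙ ♙ ♙ ♙ ♙ · ♙ ♙
♖ · ♗ ♕ ♔ ♗ ♘ ♖


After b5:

♜ ♞ ♝ ♛ ♚ ♝ ♞ ♜
♟ · ♟ ♟ ♟ ♟ ♟ ·
· · · · · · · ·
· ♟ · · · · · ♟
· · ♘ · · ♙ · ·
· · · · · · · ·
♙ ♙ ♙ ♙ ♙ · ♙ ♙
♖ · ♗ ♕ ♔ ♗ ♘ ♖


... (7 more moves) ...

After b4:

♜ · · ♛ ♚ ♝ ♞ ♜
♟ ♝ ♟ ♟ · ♟ ♟ ·
♞ · · · ♟ · · ·
· · · · · · · ♟
· ♟ ♘ ♙ · ♙ · ♙
· ♙ · · · · · ·
♙ · ♙ ♔ ♙ · ♙ ·
♖ · ♗ ♕ · ♗ ♘ ♖


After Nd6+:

♜ · · ♛ ♚ ♝ ♞ ♜
♟ ♝ ♟ ♟ · ♟ ♟ ·
♞ · · ♘ ♟ · · ·
· · · · · · · ♟
· ♟ · ♙ · ♙ · ♙
· ♙ · · · · · ·
♙ · ♙ ♔ ♙ · ♙ ·
♖ · ♗ ♕ · ♗ ♘ ♖



  a b c d e f g h
  ─────────────────
8│♜ · · ♛ ♚ ♝ ♞ ♜│8
7│♟ ♝ ♟ ♟ · ♟ ♟ ·│7
6│♞ · · ♘ ♟ · · ·│6
5│· · · · · · · ♟│5
4│· ♟ · ♙ · ♙ · ♙│4
3│· ♙ · · · · · ·│3
2│♙ · ♙ ♔ ♙ · ♙ ·│2
1│♖ · ♗ ♕ · ♗ ♘ ♖│1
  ─────────────────
  a b c d e f g h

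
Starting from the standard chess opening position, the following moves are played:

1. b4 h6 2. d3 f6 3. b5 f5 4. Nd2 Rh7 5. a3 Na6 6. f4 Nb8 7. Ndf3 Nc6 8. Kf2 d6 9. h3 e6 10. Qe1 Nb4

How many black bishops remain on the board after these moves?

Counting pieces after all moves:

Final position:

  a b c d e f g h
  ─────────────────
8│♜ · ♝ ♛ ♚ ♝ ♞ ·│8
7│♟ ♟ ♟ · · · ♟ ♜│7
6│· · · ♟ ♟ · · ♟│6
5│· ♙ · · · ♟ · ·│5
4│· ♞ · · · ♙ · ·│4
3│♙ · · ♙ · ♘ · ♙│3
2│· · ♙ · ♙ ♔ ♙ ·│2
1│♖ · ♗ · ♕ ♗ ♘ ♖│1
  ─────────────────
  a b c d e f g h


2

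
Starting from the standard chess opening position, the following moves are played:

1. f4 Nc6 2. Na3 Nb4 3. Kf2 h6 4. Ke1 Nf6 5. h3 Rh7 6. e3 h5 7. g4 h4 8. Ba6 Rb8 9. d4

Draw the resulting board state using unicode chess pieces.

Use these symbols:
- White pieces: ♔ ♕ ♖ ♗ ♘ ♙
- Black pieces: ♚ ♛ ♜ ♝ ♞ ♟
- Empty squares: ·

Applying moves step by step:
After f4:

♜ ♞ ♝ ♛ ♚ ♝ ♞ ♜
♟ ♟ ♟ ♟ ♟ ♟ ♟ ♟
· · · · · · · ·
· · · · · · · ·
· · · · · ♙ · ·
· · · · · · · ·
♙ ♙ ♙ ♙ ♙ · ♙ ♙
♖ ♘ ♗ ♕ ♔ ♗ ♘ ♖


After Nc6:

♜ · ♝ ♛ ♚ ♝ ♞ ♜
♟ ♟ ♟ ♟ ♟ ♟ ♟ ♟
· · ♞ · · · · ·
· · · · · · · ·
· · · · · ♙ · ·
· · · · · · · ·
♙ ♙ ♙ ♙ ♙ · ♙ ♙
♖ ♘ ♗ ♕ ♔ ♗ ♘ ♖


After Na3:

♜ · ♝ ♛ ♚ ♝ ♞ ♜
♟ ♟ ♟ ♟ ♟ ♟ ♟ ♟
· · ♞ · · · · ·
· · · · · · · ·
· · · · · ♙ · ·
♘ · · · · · · ·
♙ ♙ ♙ ♙ ♙ · ♙ ♙
♖ · ♗ ♕ ♔ ♗ ♘ ♖


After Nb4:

♜ · ♝ ♛ ♚ ♝ ♞ ♜
♟ ♟ ♟ ♟ ♟ ♟ ♟ ♟
· · · · · · · ·
· · · · · · · ·
· ♞ · · · ♙ · ·
♘ · · · · · · ·
♙ ♙ ♙ ♙ ♙ · ♙ ♙
♖ · ♗ ♕ ♔ ♗ ♘ ♖


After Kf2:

♜ · ♝ ♛ ♚ ♝ ♞ ♜
♟ ♟ ♟ ♟ ♟ ♟ ♟ ♟
· · · · · · · ·
· · · · · · · ·
· ♞ · · · ♙ · ·
♘ · · · · · · ·
♙ ♙ ♙ ♙ ♙ ♔ ♙ ♙
♖ · ♗ ♕ · ♗ ♘ ♖


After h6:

♜ · ♝ ♛ ♚ ♝ ♞ ♜
♟ ♟ ♟ ♟ ♟ ♟ ♟ ·
· · · · · · · ♟
· · · · · · · ·
· ♞ · · · ♙ · ·
♘ · · · · · · ·
♙ ♙ ♙ ♙ ♙ ♔ ♙ ♙
♖ · ♗ ♕ · ♗ ♘ ♖


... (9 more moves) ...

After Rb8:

· ♜ ♝ ♛ ♚ ♝ · ·
♟ ♟ ♟ ♟ ♟ ♟ ♟ ♜
♗ · · · · ♞ · ·
· · · · · · · ·
· ♞ · · · ♙ ♙ ♟
♘ · · · ♙ · · ♙
♙ ♙ ♙ ♙ · · · ·
♖ · ♗ ♕ ♔ · ♘ ♖


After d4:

· ♜ ♝ ♛ ♚ ♝ · ·
♟ ♟ ♟ ♟ ♟ ♟ ♟ ♜
♗ · · · · ♞ · ·
· · · · · · · ·
· ♞ · ♙ · ♙ ♙ ♟
♘ · · · ♙ · · ♙
♙ ♙ ♙ · · · · ·
♖ · ♗ ♕ ♔ · ♘ ♖



  a b c d e f g h
  ─────────────────
8│· ♜ ♝ ♛ ♚ ♝ · ·│8
7│♟ ♟ ♟ ♟ ♟ ♟ ♟ ♜│7
6│♗ · · · · ♞ · ·│6
5│· · · · · · · ·│5
4│· ♞ · ♙ · ♙ ♙ ♟│4
3│♘ · · · ♙ · · ♙│3
2│♙ ♙ ♙ · · · · ·│2
1│♖ · ♗ ♕ ♔ · ♘ ♖│1
  ─────────────────
  a b c d e f g h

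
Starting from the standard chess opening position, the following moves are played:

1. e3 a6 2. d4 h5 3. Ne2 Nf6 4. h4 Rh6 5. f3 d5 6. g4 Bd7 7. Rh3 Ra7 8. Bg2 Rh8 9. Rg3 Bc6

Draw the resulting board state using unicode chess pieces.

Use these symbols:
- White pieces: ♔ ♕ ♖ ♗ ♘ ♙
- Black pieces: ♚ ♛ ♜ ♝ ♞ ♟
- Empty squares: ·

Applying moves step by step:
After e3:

♜ ♞ ♝ ♛ ♚ ♝ ♞ ♜
♟ ♟ ♟ ♟ ♟ ♟ ♟ ♟
· · · · · · · ·
· · · · · · · ·
· · · · · · · ·
· · · · ♙ · · ·
♙ ♙ ♙ ♙ · ♙ ♙ ♙
♖ ♘ ♗ ♕ ♔ ♗ ♘ ♖


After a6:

♜ ♞ ♝ ♛ ♚ ♝ ♞ ♜
· ♟ ♟ ♟ ♟ ♟ ♟ ♟
♟ · · · · · · ·
· · · · · · · ·
· · · · · · · ·
· · · · ♙ · · ·
♙ ♙ ♙ ♙ · ♙ ♙ ♙
♖ ♘ ♗ ♕ ♔ ♗ ♘ ♖


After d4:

♜ ♞ ♝ ♛ ♚ ♝ ♞ ♜
· ♟ ♟ ♟ ♟ ♟ ♟ ♟
♟ · · · · · · ·
· · · · · · · ·
· · · ♙ · · · ·
· · · · ♙ · · ·
♙ ♙ ♙ · · ♙ ♙ ♙
♖ ♘ ♗ ♕ ♔ ♗ ♘ ♖


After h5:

♜ ♞ ♝ ♛ ♚ ♝ ♞ ♜
· ♟ ♟ ♟ ♟ ♟ ♟ ·
♟ · · · · · · ·
· · · · · · · ♟
· · · ♙ · · · ·
· · · · ♙ · · ·
♙ ♙ ♙ · · ♙ ♙ ♙
♖ ♘ ♗ ♕ ♔ ♗ ♘ ♖


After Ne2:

♜ ♞ ♝ ♛ ♚ ♝ ♞ ♜
· ♟ ♟ ♟ ♟ ♟ ♟ ·
♟ · · · · · · ·
· · · · · · · ♟
· · · ♙ · · · ·
· · · · ♙ · · ·
♙ ♙ ♙ · ♘ ♙ ♙ ♙
♖ ♘ ♗ ♕ ♔ ♗ · ♖


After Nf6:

♜ ♞ ♝ ♛ ♚ ♝ · ♜
· ♟ ♟ ♟ ♟ ♟ ♟ ·
♟ · · · · ♞ · ·
· · · · · · · ♟
· · · ♙ · · · ·
· · · · ♙ · · ·
♙ ♙ ♙ · ♘ ♙ ♙ ♙
♖ ♘ ♗ ♕ ♔ ♗ · ♖


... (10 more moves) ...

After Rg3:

· ♞ · ♛ ♚ ♝ · ♜
♜ ♟ ♟ ♝ ♟ ♟ ♟ ·
♟ · · · · ♞ · ·
· · · ♟ · · · ♟
· · · ♙ · · ♙ ♙
· · · · ♙ ♙ ♖ ·
♙ ♙ ♙ · ♘ · ♗ ·
♖ ♘ ♗ ♕ ♔ · · ·


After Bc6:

· ♞ · ♛ ♚ ♝ · ♜
♜ ♟ ♟ · ♟ ♟ ♟ ·
♟ · ♝ · · ♞ · ·
· · · ♟ · · · ♟
· · · ♙ · · ♙ ♙
· · · · ♙ ♙ ♖ ·
♙ ♙ ♙ · ♘ · ♗ ·
♖ ♘ ♗ ♕ ♔ · · ·



  a b c d e f g h
  ─────────────────
8│· ♞ · ♛ ♚ ♝ · ♜│8
7│♜ ♟ ♟ · ♟ ♟ ♟ ·│7
6│♟ · ♝ · · ♞ · ·│6
5│· · · ♟ · · · ♟│5
4│· · · ♙ · · ♙ ♙│4
3│· · · · ♙ ♙ ♖ ·│3
2│♙ ♙ ♙ · ♘ · ♗ ·│2
1│♖ ♘ ♗ ♕ ♔ · · ·│1
  ─────────────────
  a b c d e f g h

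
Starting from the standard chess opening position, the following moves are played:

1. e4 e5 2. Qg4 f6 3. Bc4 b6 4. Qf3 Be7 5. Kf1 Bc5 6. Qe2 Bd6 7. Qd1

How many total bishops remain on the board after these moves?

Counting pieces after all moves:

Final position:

  a b c d e f g h
  ─────────────────
8│♜ ♞ ♝ ♛ ♚ · ♞ ♜│8
7│♟ · ♟ ♟ · · ♟ ♟│7
6│· ♟ · ♝ · ♟ · ·│6
5│· · · · ♟ · · ·│5
4│· · ♗ · ♙ · · ·│4
3│· · · · · · · ·│3
2│♙ ♙ ♙ ♙ · ♙ ♙ ♙│2
1│♖ ♘ ♗ ♕ · ♔ ♘ ♖│1
  ─────────────────
  a b c d e f g h


4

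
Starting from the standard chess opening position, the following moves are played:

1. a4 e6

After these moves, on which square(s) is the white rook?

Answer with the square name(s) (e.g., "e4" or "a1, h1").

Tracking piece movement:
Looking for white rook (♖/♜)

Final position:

  a b c d e f g h
  ─────────────────
8│♜ ♞ ♝ ♛ ♚ ♝ ♞ ♜│8
7│♟ ♟ ♟ ♟ · ♟ ♟ ♟│7
6│· · · · ♟ · · ·│6
5│· · · · · · · ·│5
4│♙ · · · · · · ·│4
3│· · · · · · · ·│3
2│· ♙ ♙ ♙ ♙ ♙ ♙ ♙│2
1│♖ ♘ ♗ ♕ ♔ ♗ ♘ ♖│1
  ─────────────────
  a b c d e f g h


a1, h1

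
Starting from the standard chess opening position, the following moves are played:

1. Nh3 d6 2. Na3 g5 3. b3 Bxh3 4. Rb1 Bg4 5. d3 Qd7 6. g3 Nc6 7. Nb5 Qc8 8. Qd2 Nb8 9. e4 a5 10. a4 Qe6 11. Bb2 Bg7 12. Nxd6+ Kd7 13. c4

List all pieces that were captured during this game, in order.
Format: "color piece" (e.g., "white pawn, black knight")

Tracking captures:
  Bxh3: captured white knight
  Nxd6+: captured black pawn

white knight, black pawn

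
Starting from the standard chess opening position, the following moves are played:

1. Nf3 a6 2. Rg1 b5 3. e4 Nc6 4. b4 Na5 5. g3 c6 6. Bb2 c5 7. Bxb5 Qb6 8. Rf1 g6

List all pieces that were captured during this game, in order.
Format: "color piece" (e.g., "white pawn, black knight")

Tracking captures:
  Bxb5: captured black pawn

black pawn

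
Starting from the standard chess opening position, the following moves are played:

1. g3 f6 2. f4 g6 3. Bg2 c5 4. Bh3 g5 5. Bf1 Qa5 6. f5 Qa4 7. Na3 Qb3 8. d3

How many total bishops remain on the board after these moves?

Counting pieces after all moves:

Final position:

  a b c d e f g h
  ─────────────────
8│♜ ♞ ♝ · ♚ ♝ ♞ ♜│8
7│♟ ♟ · ♟ ♟ · · ♟│7
6│· · · · · ♟ · ·│6
5│· · ♟ · · ♙ ♟ ·│5
4│· · · · · · · ·│4
3│♘ ♛ · ♙ · · ♙ ·│3
2│♙ ♙ ♙ · ♙ · · ♙│2
1│♖ · ♗ ♕ ♔ ♗ ♘ ♖│1
  ─────────────────
  a b c d e f g h


4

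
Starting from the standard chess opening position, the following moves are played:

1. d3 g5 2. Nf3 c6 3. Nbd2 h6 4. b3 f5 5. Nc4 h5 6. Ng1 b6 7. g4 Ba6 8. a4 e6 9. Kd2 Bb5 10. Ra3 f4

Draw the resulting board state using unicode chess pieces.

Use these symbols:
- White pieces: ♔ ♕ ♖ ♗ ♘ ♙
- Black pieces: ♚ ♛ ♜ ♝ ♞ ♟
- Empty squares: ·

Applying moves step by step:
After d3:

♜ ♞ ♝ ♛ ♚ ♝ ♞ ♜
♟ ♟ ♟ ♟ ♟ ♟ ♟ ♟
· · · · · · · ·
· · · · · · · ·
· · · · · · · ·
· · · ♙ · · · ·
♙ ♙ ♙ · ♙ ♙ ♙ ♙
♖ ♘ ♗ ♕ ♔ ♗ ♘ ♖


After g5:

♜ ♞ ♝ ♛ ♚ ♝ ♞ ♜
♟ ♟ ♟ ♟ ♟ ♟ · ♟
· · · · · · · ·
· · · · · · ♟ ·
· · · · · · · ·
· · · ♙ · · · ·
♙ ♙ ♙ · ♙ ♙ ♙ ♙
♖ ♘ ♗ ♕ ♔ ♗ ♘ ♖


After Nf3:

♜ ♞ ♝ ♛ ♚ ♝ ♞ ♜
♟ ♟ ♟ ♟ ♟ ♟ · ♟
· · · · · · · ·
· · · · · · ♟ ·
· · · · · · · ·
· · · ♙ · ♘ · ·
♙ ♙ ♙ · ♙ ♙ ♙ ♙
♖ ♘ ♗ ♕ ♔ ♗ · ♖


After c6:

♜ ♞ ♝ ♛ ♚ ♝ ♞ ♜
♟ ♟ · ♟ ♟ ♟ · ♟
· · ♟ · · · · ·
· · · · · · ♟ ·
· · · · · · · ·
· · · ♙ · ♘ · ·
♙ ♙ ♙ · ♙ ♙ ♙ ♙
♖ ♘ ♗ ♕ ♔ ♗ · ♖


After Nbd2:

♜ ♞ ♝ ♛ ♚ ♝ ♞ ♜
♟ ♟ · ♟ ♟ ♟ · ♟
· · ♟ · · · · ·
· · · · · · ♟ ·
· · · · · · · ·
· · · ♙ · ♘ · ·
♙ ♙ ♙ ♘ ♙ ♙ ♙ ♙
♖ · ♗ ♕ ♔ ♗ · ♖


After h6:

♜ ♞ ♝ ♛ ♚ ♝ ♞ ♜
♟ ♟ · ♟ ♟ ♟ · ·
· · ♟ · · · · ♟
· · · · · · ♟ ·
· · · · · · · ·
· · · ♙ · ♘ · ·
♙ ♙ ♙ ♘ ♙ ♙ ♙ ♙
♖ · ♗ ♕ ♔ ♗ · ♖


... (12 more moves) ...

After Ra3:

♜ ♞ · ♛ ♚ ♝ ♞ ♜
♟ · · ♟ · · · ·
· ♟ ♟ · ♟ · · ·
· ♝ · · · ♟ ♟ ♟
♙ · ♘ · · · ♙ ·
♖ ♙ · ♙ · · · ·
· · ♙ ♔ ♙ ♙ · ♙
· · ♗ ♕ · ♗ ♘ ♖


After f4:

♜ ♞ · ♛ ♚ ♝ ♞ ♜
♟ · · ♟ · · · ·
· ♟ ♟ · ♟ · · ·
· ♝ · · · · ♟ ♟
♙ · ♘ · · ♟ ♙ ·
♖ ♙ · ♙ · · · ·
· · ♙ ♔ ♙ ♙ · ♙
· · ♗ ♕ · ♗ ♘ ♖



  a b c d e f g h
  ─────────────────
8│♜ ♞ · ♛ ♚ ♝ ♞ ♜│8
7│♟ · · ♟ · · · ·│7
6│· ♟ ♟ · ♟ · · ·│6
5│· ♝ · · · · ♟ ♟│5
4│♙ · ♘ · · ♟ ♙ ·│4
3│♖ ♙ · ♙ · · · ·│3
2│· · ♙ ♔ ♙ ♙ · ♙│2
1│· · ♗ ♕ · ♗ ♘ ♖│1
  ─────────────────
  a b c d e f g h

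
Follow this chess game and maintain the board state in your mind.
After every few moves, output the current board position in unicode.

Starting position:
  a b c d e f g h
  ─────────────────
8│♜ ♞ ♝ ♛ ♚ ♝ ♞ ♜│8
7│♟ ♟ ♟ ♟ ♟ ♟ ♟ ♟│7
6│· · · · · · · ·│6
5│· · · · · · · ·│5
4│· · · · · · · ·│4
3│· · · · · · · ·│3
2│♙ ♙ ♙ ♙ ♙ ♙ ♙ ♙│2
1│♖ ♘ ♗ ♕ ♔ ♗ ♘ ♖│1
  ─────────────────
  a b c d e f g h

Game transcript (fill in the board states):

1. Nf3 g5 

  a b c d e f g h
  ─────────────────
8│♜ ♞ ♝ ♛ ♚ ♝ ♞ ♜│8
7│♟ ♟ ♟ ♟ ♟ ♟ · ♟│7
6│· · · · · · · ·│6
5│· · · · · · ♟ ·│5
4│· · · · · · · ·│4
3│· · · · · ♘ · ·│3
2│♙ ♙ ♙ ♙ ♙ ♙ ♙ ♙│2
1│♖ ♘ ♗ ♕ ♔ ♗ · ♖│1
  ─────────────────
  a b c d e f g h

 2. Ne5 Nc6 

  a b c d e f g h
  ─────────────────
8│♜ · ♝ ♛ ♚ ♝ ♞ ♜│8
7│♟ ♟ ♟ ♟ ♟ ♟ · ♟│7
6│· · ♞ · · · · ·│6
5│· · · · ♘ · ♟ ·│5
4│· · · · · · · ·│4
3│· · · · · · · ·│3
2│♙ ♙ ♙ ♙ ♙ ♙ ♙ ♙│2
1│♖ ♘ ♗ ♕ ♔ ♗ · ♖│1
  ─────────────────
  a b c d e f g h

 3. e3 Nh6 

  a b c d e f g h
  ─────────────────
8│♜ · ♝ ♛ ♚ ♝ · ♜│8
7│♟ ♟ ♟ ♟ ♟ ♟ · ♟│7
6│· · ♞ · · · · ♞│6
5│· · · · ♘ · ♟ ·│5
4│· · · · · · · ·│4
3│· · · · ♙ · · ·│3
2│♙ ♙ ♙ ♙ · ♙ ♙ ♙│2
1│♖ ♘ ♗ ♕ ♔ ♗ · ♖│1
  ─────────────────
  a b c d e f g h

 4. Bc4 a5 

  a b c d e f g h
  ─────────────────
8│♜ · ♝ ♛ ♚ ♝ · ♜│8
7│· ♟ ♟ ♟ ♟ ♟ · ♟│7
6│· · ♞ · · · · ♞│6
5│♟ · · · ♘ · ♟ ·│5
4│· · ♗ · · · · ·│4
3│· · · · ♙ · · ·│3
2│♙ ♙ ♙ ♙ · ♙ ♙ ♙│2
1│♖ ♘ ♗ ♕ ♔ · · ♖│1
  ─────────────────
  a b c d e f g h

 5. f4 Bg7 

  a b c d e f g h
  ─────────────────
8│♜ · ♝ ♛ ♚ · · ♜│8
7│· ♟ ♟ ♟ ♟ ♟ ♝ ♟│7
6│· · ♞ · · · · ♞│6
5│♟ · · · ♘ · ♟ ·│5
4│· · ♗ · · ♙ · ·│4
3│· · · · ♙ · · ·│3
2│♙ ♙ ♙ ♙ · · ♙ ♙│2
1│♖ ♘ ♗ ♕ ♔ · · ♖│1
  ─────────────────
  a b c d e f g h



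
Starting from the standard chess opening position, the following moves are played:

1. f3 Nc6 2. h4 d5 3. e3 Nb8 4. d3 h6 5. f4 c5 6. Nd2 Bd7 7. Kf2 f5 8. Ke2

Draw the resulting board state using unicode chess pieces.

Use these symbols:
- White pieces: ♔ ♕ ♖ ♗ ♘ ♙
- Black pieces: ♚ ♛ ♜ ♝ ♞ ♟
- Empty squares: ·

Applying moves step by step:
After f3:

♜ ♞ ♝ ♛ ♚ ♝ ♞ ♜
♟ ♟ ♟ ♟ ♟ ♟ ♟ ♟
· · · · · · · ·
· · · · · · · ·
· · · · · · · ·
· · · · · ♙ · ·
♙ ♙ ♙ ♙ ♙ · ♙ ♙
♖ ♘ ♗ ♕ ♔ ♗ ♘ ♖


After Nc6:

♜ · ♝ ♛ ♚ ♝ ♞ ♜
♟ ♟ ♟ ♟ ♟ ♟ ♟ ♟
· · ♞ · · · · ·
· · · · · · · ·
· · · · · · · ·
· · · · · ♙ · ·
♙ ♙ ♙ ♙ ♙ · ♙ ♙
♖ ♘ ♗ ♕ ♔ ♗ ♘ ♖


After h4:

♜ · ♝ ♛ ♚ ♝ ♞ ♜
♟ ♟ ♟ ♟ ♟ ♟ ♟ ♟
· · ♞ · · · · ·
· · · · · · · ·
· · · · · · · ♙
· · · · · ♙ · ·
♙ ♙ ♙ ♙ ♙ · ♙ ·
♖ ♘ ♗ ♕ ♔ ♗ ♘ ♖


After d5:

♜ · ♝ ♛ ♚ ♝ ♞ ♜
♟ ♟ ♟ · ♟ ♟ ♟ ♟
· · ♞ · · · · ·
· · · ♟ · · · ·
· · · · · · · ♙
· · · · · ♙ · ·
♙ ♙ ♙ ♙ ♙ · ♙ ·
♖ ♘ ♗ ♕ ♔ ♗ ♘ ♖


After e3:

♜ · ♝ ♛ ♚ ♝ ♞ ♜
♟ ♟ ♟ · ♟ ♟ ♟ ♟
· · ♞ · · · · ·
· · · ♟ · · · ·
· · · · · · · ♙
· · · · ♙ ♙ · ·
♙ ♙ ♙ ♙ · · ♙ ·
♖ ♘ ♗ ♕ ♔ ♗ ♘ ♖


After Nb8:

♜ ♞ ♝ ♛ ♚ ♝ ♞ ♜
♟ ♟ ♟ · ♟ ♟ ♟ ♟
· · · · · · · ·
· · · ♟ · · · ·
· · · · · · · ♙
· · · · ♙ ♙ · ·
♙ ♙ ♙ ♙ · · ♙ ·
♖ ♘ ♗ ♕ ♔ ♗ ♘ ♖


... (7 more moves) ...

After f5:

♜ ♞ · ♛ ♚ ♝ ♞ ♜
♟ ♟ · ♝ ♟ · ♟ ·
· · · · · · · ♟
· · ♟ ♟ · ♟ · ·
· · · · · ♙ · ♙
· · · ♙ ♙ · · ·
♙ ♙ ♙ ♘ · ♔ ♙ ·
♖ · ♗ ♕ · ♗ ♘ ♖


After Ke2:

♜ ♞ · ♛ ♚ ♝ ♞ ♜
♟ ♟ · ♝ ♟ · ♟ ·
· · · · · · · ♟
· · ♟ ♟ · ♟ · ·
· · · · · ♙ · ♙
· · · ♙ ♙ · · ·
♙ ♙ ♙ ♘ ♔ · ♙ ·
♖ · ♗ ♕ · ♗ ♘ ♖



  a b c d e f g h
  ─────────────────
8│♜ ♞ · ♛ ♚ ♝ ♞ ♜│8
7│♟ ♟ · ♝ ♟ · ♟ ·│7
6│· · · · · · · ♟│6
5│· · ♟ ♟ · ♟ · ·│5
4│· · · · · ♙ · ♙│4
3│· · · ♙ ♙ · · ·│3
2│♙ ♙ ♙ ♘ ♔ · ♙ ·│2
1│♖ · ♗ ♕ · ♗ ♘ ♖│1
  ─────────────────
  a b c d e f g h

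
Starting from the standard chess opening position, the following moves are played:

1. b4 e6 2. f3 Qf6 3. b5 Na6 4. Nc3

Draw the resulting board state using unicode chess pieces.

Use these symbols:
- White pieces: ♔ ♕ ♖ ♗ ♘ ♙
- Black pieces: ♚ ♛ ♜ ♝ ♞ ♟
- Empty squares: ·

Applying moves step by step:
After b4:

♜ ♞ ♝ ♛ ♚ ♝ ♞ ♜
♟ ♟ ♟ ♟ ♟ ♟ ♟ ♟
· · · · · · · ·
· · · · · · · ·
· ♙ · · · · · ·
· · · · · · · ·
♙ · ♙ ♙ ♙ ♙ ♙ ♙
♖ ♘ ♗ ♕ ♔ ♗ ♘ ♖


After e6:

♜ ♞ ♝ ♛ ♚ ♝ ♞ ♜
♟ ♟ ♟ ♟ · ♟ ♟ ♟
· · · · ♟ · · ·
· · · · · · · ·
· ♙ · · · · · ·
· · · · · · · ·
♙ · ♙ ♙ ♙ ♙ ♙ ♙
♖ ♘ ♗ ♕ ♔ ♗ ♘ ♖


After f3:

♜ ♞ ♝ ♛ ♚ ♝ ♞ ♜
♟ ♟ ♟ ♟ · ♟ ♟ ♟
· · · · ♟ · · ·
· · · · · · · ·
· ♙ · · · · · ·
· · · · · ♙ · ·
♙ · ♙ ♙ ♙ · ♙ ♙
♖ ♘ ♗ ♕ ♔ ♗ ♘ ♖


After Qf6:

♜ ♞ ♝ · ♚ ♝ ♞ ♜
♟ ♟ ♟ ♟ · ♟ ♟ ♟
· · · · ♟ ♛ · ·
· · · · · · · ·
· ♙ · · · · · ·
· · · · · ♙ · ·
♙ · ♙ ♙ ♙ · ♙ ♙
♖ ♘ ♗ ♕ ♔ ♗ ♘ ♖


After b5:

♜ ♞ ♝ · ♚ ♝ ♞ ♜
♟ ♟ ♟ ♟ · ♟ ♟ ♟
· · · · ♟ ♛ · ·
· ♙ · · · · · ·
· · · · · · · ·
· · · · · ♙ · ·
♙ · ♙ ♙ ♙ · ♙ ♙
♖ ♘ ♗ ♕ ♔ ♗ ♘ ♖


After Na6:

♜ · ♝ · ♚ ♝ ♞ ♜
♟ ♟ ♟ ♟ · ♟ ♟ ♟
♞ · · · ♟ ♛ · ·
· ♙ · · · · · ·
· · · · · · · ·
· · · · · ♙ · ·
♙ · ♙ ♙ ♙ · ♙ ♙
♖ ♘ ♗ ♕ ♔ ♗ ♘ ♖


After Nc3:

♜ · ♝ · ♚ ♝ ♞ ♜
♟ ♟ ♟ ♟ · ♟ ♟ ♟
♞ · · · ♟ ♛ · ·
· ♙ · · · · · ·
· · · · · · · ·
· · ♘ · · ♙ · ·
♙ · ♙ ♙ ♙ · ♙ ♙
♖ · ♗ ♕ ♔ ♗ ♘ ♖



  a b c d e f g h
  ─────────────────
8│♜ · ♝ · ♚ ♝ ♞ ♜│8
7│♟ ♟ ♟ ♟ · ♟ ♟ ♟│7
6│♞ · · · ♟ ♛ · ·│6
5│· ♙ · · · · · ·│5
4│· · · · · · · ·│4
3│· · ♘ · · ♙ · ·│3
2│♙ · ♙ ♙ ♙ · ♙ ♙│2
1│♖ · ♗ ♕ ♔ ♗ ♘ ♖│1
  ─────────────────
  a b c d e f g h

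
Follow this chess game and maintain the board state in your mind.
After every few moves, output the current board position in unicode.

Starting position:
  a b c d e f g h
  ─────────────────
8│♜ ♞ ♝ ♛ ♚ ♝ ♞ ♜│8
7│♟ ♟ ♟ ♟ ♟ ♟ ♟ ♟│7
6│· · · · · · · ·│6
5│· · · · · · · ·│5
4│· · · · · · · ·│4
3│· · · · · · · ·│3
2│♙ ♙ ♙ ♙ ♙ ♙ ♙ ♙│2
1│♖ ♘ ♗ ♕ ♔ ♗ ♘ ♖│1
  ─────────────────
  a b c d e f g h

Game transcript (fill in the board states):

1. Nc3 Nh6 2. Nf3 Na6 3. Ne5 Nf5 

  a b c d e f g h
  ─────────────────
8│♜ · ♝ ♛ ♚ ♝ · ♜│8
7│♟ ♟ ♟ ♟ ♟ ♟ ♟ ♟│7
6│♞ · · · · · · ·│6
5│· · · · ♘ ♞ · ·│5
4│· · · · · · · ·│4
3│· · ♘ · · · · ·│3
2│♙ ♙ ♙ ♙ ♙ ♙ ♙ ♙│2
1│♖ · ♗ ♕ ♔ ♗ · ♖│1
  ─────────────────
  a b c d e f g h

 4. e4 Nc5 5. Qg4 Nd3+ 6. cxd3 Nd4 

  a b c d e f g h
  ─────────────────
8│♜ · ♝ ♛ ♚ ♝ · ♜│8
7│♟ ♟ ♟ ♟ ♟ ♟ ♟ ♟│7
6│· · · · · · · ·│6
5│· · · · ♘ · · ·│5
4│· · · ♞ ♙ · ♕ ·│4
3│· · ♘ ♙ · · · ·│3
2│♙ ♙ · ♙ · ♙ ♙ ♙│2
1│♖ · ♗ · ♔ ♗ · ♖│1
  ─────────────────
  a b c d e f g h

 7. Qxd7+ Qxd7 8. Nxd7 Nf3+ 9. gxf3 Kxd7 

  a b c d e f g h
  ─────────────────
8│♜ · ♝ · · ♝ · ♜│8
7│♟ ♟ ♟ ♚ ♟ ♟ ♟ ♟│7
6│· · · · · · · ·│6
5│· · · · · · · ·│5
4│· · · · ♙ · · ·│4
3│· · ♘ ♙ · ♙ · ·│3
2│♙ ♙ · ♙ · ♙ · ♙│2
1│♖ · ♗ · ♔ ♗ · ♖│1
  ─────────────────
  a b c d e f g h

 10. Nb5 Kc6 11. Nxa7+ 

  a b c d e f g h
  ─────────────────
8│♜ · ♝ · · ♝ · ♜│8
7│♘ ♟ ♟ · ♟ ♟ ♟ ♟│7
6│· · ♚ · · · · ·│6
5│· · · · · · · ·│5
4│· · · · ♙ · · ·│4
3│· · · ♙ · ♙ · ·│3
2│♙ ♙ · ♙ · ♙ · ♙│2
1│♖ · ♗ · ♔ ♗ · ♖│1
  ─────────────────
  a b c d e f g h


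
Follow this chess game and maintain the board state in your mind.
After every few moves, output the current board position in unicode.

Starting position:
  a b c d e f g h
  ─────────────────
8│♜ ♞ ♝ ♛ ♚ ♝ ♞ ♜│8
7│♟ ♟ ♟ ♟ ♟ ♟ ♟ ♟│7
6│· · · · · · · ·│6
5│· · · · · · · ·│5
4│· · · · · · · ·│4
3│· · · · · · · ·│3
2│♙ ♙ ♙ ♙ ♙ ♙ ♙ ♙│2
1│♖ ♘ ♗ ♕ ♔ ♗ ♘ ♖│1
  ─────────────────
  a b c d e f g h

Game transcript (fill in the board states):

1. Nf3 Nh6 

  a b c d e f g h
  ─────────────────
8│♜ ♞ ♝ ♛ ♚ ♝ · ♜│8
7│♟ ♟ ♟ ♟ ♟ ♟ ♟ ♟│7
6│· · · · · · · ♞│6
5│· · · · · · · ·│5
4│· · · · · · · ·│4
3│· · · · · ♘ · ·│3
2│♙ ♙ ♙ ♙ ♙ ♙ ♙ ♙│2
1│♖ ♘ ♗ ♕ ♔ ♗ · ♖│1
  ─────────────────
  a b c d e f g h

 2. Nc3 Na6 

  a b c d e f g h
  ─────────────────
8│♜ · ♝ ♛ ♚ ♝ · ♜│8
7│♟ ♟ ♟ ♟ ♟ ♟ ♟ ♟│7
6│♞ · · · · · · ♞│6
5│· · · · · · · ·│5
4│· · · · · · · ·│4
3│· · ♘ · · ♘ · ·│3
2│♙ ♙ ♙ ♙ ♙ ♙ ♙ ♙│2
1│♖ · ♗ ♕ ♔ ♗ · ♖│1
  ─────────────────
  a b c d e f g h

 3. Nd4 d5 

  a b c d e f g h
  ─────────────────
8│♜ · ♝ ♛ ♚ ♝ · ♜│8
7│♟ ♟ ♟ · ♟ ♟ ♟ ♟│7
6│♞ · · · · · · ♞│6
5│· · · ♟ · · · ·│5
4│· · · ♘ · · · ·│4
3│· · ♘ · · · · ·│3
2│♙ ♙ ♙ ♙ ♙ ♙ ♙ ♙│2
1│♖ · ♗ ♕ ♔ ♗ · ♖│1
  ─────────────────
  a b c d e f g h



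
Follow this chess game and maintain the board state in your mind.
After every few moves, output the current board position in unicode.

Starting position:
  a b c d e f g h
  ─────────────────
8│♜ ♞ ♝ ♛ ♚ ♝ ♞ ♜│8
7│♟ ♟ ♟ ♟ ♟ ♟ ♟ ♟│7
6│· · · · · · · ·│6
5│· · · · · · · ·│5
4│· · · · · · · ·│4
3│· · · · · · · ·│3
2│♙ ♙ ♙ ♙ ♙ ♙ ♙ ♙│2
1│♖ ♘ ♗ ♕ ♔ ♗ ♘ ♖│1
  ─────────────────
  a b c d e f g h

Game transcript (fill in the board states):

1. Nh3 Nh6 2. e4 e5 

  a b c d e f g h
  ─────────────────
8│♜ ♞ ♝ ♛ ♚ ♝ · ♜│8
7│♟ ♟ ♟ ♟ · ♟ ♟ ♟│7
6│· · · · · · · ♞│6
5│· · · · ♟ · · ·│5
4│· · · · ♙ · · ·│4
3│· · · · · · · ♘│3
2│♙ ♙ ♙ ♙ · ♙ ♙ ♙│2
1│♖ ♘ ♗ ♕ ♔ ♗ · ♖│1
  ─────────────────
  a b c d e f g h

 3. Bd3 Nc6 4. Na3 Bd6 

  a b c d e f g h
  ─────────────────
8│♜ · ♝ ♛ ♚ · · ♜│8
7│♟ ♟ ♟ ♟ · ♟ ♟ ♟│7
6│· · ♞ ♝ · · · ♞│6
5│· · · · ♟ · · ·│5
4│· · · · ♙ · · ·│4
3│♘ · · ♗ · · · ♘│3
2│♙ ♙ ♙ ♙ · ♙ ♙ ♙│2
1│♖ · ♗ ♕ ♔ · · ♖│1
  ─────────────────
  a b c d e f g h

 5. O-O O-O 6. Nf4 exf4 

  a b c d e f g h
  ─────────────────
8│♜ · ♝ ♛ · ♜ ♚ ·│8
7│♟ ♟ ♟ ♟ · ♟ ♟ ♟│7
6│· · ♞ ♝ · · · ♞│6
5│· · · · · · · ·│5
4│· · · · ♙ ♟ · ·│4
3│♘ · · ♗ · · · ·│3
2│♙ ♙ ♙ ♙ · ♙ ♙ ♙│2
1│♖ · ♗ ♕ · ♖ ♔ ·│1
  ─────────────────
  a b c d e f g h

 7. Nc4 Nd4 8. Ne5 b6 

  a b c d e f g h
  ─────────────────
8│♜ · ♝ ♛ · ♜ ♚ ·│8
7│♟ · ♟ ♟ · ♟ ♟ ♟│7
6│· ♟ · ♝ · · · ♞│6
5│· · · · ♘ · · ·│5
4│· · · ♞ ♙ ♟ · ·│4
3│· · · ♗ · · · ·│3
2│♙ ♙ ♙ ♙ · ♙ ♙ ♙│2
1│♖ · ♗ ♕ · ♖ ♔ ·│1
  ─────────────────
  a b c d e f g h

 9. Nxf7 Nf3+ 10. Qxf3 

  a b c d e f g h
  ─────────────────
8│♜ · ♝ ♛ · ♜ ♚ ·│8
7│♟ · ♟ ♟ · ♘ ♟ ♟│7
6│· ♟ · ♝ · · · ♞│6
5│· · · · · · · ·│5
4│· · · · ♙ ♟ · ·│4
3│· · · ♗ · ♕ · ·│3
2│♙ ♙ ♙ ♙ · ♙ ♙ ♙│2
1│♖ · ♗ · · ♖ ♔ ·│1
  ─────────────────
  a b c d e f g h


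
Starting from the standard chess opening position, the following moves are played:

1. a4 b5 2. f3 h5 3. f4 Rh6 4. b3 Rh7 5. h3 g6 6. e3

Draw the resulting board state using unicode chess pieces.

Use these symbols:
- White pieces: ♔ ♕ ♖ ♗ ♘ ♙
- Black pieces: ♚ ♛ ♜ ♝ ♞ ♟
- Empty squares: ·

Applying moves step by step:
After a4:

♜ ♞ ♝ ♛ ♚ ♝ ♞ ♜
♟ ♟ ♟ ♟ ♟ ♟ ♟ ♟
· · · · · · · ·
· · · · · · · ·
♙ · · · · · · ·
· · · · · · · ·
· ♙ ♙ ♙ ♙ ♙ ♙ ♙
♖ ♘ ♗ ♕ ♔ ♗ ♘ ♖


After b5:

♜ ♞ ♝ ♛ ♚ ♝ ♞ ♜
♟ · ♟ ♟ ♟ ♟ ♟ ♟
· · · · · · · ·
· ♟ · · · · · ·
♙ · · · · · · ·
· · · · · · · ·
· ♙ ♙ ♙ ♙ ♙ ♙ ♙
♖ ♘ ♗ ♕ ♔ ♗ ♘ ♖


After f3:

♜ ♞ ♝ ♛ ♚ ♝ ♞ ♜
♟ · ♟ ♟ ♟ ♟ ♟ ♟
· · · · · · · ·
· ♟ · · · · · ·
♙ · · · · · · ·
· · · · · ♙ · ·
· ♙ ♙ ♙ ♙ · ♙ ♙
♖ ♘ ♗ ♕ ♔ ♗ ♘ ♖


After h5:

♜ ♞ ♝ ♛ ♚ ♝ ♞ ♜
♟ · ♟ ♟ ♟ ♟ ♟ ·
· · · · · · · ·
· ♟ · · · · · ♟
♙ · · · · · · ·
· · · · · ♙ · ·
· ♙ ♙ ♙ ♙ · ♙ ♙
♖ ♘ ♗ ♕ ♔ ♗ ♘ ♖


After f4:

♜ ♞ ♝ ♛ ♚ ♝ ♞ ♜
♟ · ♟ ♟ ♟ ♟ ♟ ·
· · · · · · · ·
· ♟ · · · · · ♟
♙ · · · · ♙ · ·
· · · · · · · ·
· ♙ ♙ ♙ ♙ · ♙ ♙
♖ ♘ ♗ ♕ ♔ ♗ ♘ ♖


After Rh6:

♜ ♞ ♝ ♛ ♚ ♝ ♞ ·
♟ · ♟ ♟ ♟ ♟ ♟ ·
· · · · · · · ♜
· ♟ · · · · · ♟
♙ · · · · ♙ · ·
· · · · · · · ·
· ♙ ♙ ♙ ♙ · ♙ ♙
♖ ♘ ♗ ♕ ♔ ♗ ♘ ♖


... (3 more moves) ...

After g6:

♜ ♞ ♝ ♛ ♚ ♝ ♞ ·
♟ · ♟ ♟ ♟ ♟ · ♜
· · · · · · ♟ ·
· ♟ · · · · · ♟
♙ · · · · ♙ · ·
· ♙ · · · · · ♙
· · ♙ ♙ ♙ · ♙ ·
♖ ♘ ♗ ♕ ♔ ♗ ♘ ♖


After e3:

♜ ♞ ♝ ♛ ♚ ♝ ♞ ·
♟ · ♟ ♟ ♟ ♟ · ♜
· · · · · · ♟ ·
· ♟ · · · · · ♟
♙ · · · · ♙ · ·
· ♙ · · ♙ · · ♙
· · ♙ ♙ · · ♙ ·
♖ ♘ ♗ ♕ ♔ ♗ ♘ ♖



  a b c d e f g h
  ─────────────────
8│♜ ♞ ♝ ♛ ♚ ♝ ♞ ·│8
7│♟ · ♟ ♟ ♟ ♟ · ♜│7
6│· · · · · · ♟ ·│6
5│· ♟ · · · · · ♟│5
4│♙ · · · · ♙ · ·│4
3│· ♙ · · ♙ · · ♙│3
2│· · ♙ ♙ · · ♙ ·│2
1│♖ ♘ ♗ ♕ ♔ ♗ ♘ ♖│1
  ─────────────────
  a b c d e f g h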